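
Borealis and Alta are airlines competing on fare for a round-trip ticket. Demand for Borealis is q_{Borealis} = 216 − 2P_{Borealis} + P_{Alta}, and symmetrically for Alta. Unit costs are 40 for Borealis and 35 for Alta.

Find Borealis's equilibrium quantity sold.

116

Borealis's profit: π = (P_{Borealis} − 40)(216 − 2P_{Borealis} + P_{Alta}).
∂π/∂P_{Borealis} = 296 − 4P_{Borealis} + P_{Alta} = 0 ⇒ P_{Borealis} = 74 + 0.25P_{Alta}.
Similarly P_{Alta} = 71.5 + 0.25P_{Borealis}.
Solving the two reaction functions simultaneously: (1 − (0.25)(0.25))P_{Borealis} = 74 + 0.25·71.5, so 0.9375P_{Borealis} = 91.875 and P_{Borealis} = 98.
Then P_{Alta} = 71.5 + 0.25·98 = 96.
q_{Borealis} = 216 − 2·98 + 96 = 116.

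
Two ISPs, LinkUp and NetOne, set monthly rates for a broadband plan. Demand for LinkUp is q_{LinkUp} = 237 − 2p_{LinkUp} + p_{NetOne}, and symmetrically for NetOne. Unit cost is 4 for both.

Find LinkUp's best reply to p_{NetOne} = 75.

LinkUp's profit: π = (p_{LinkUp} − 4)(237 − 2p_{LinkUp} + p_{NetOne}).
∂π/∂p_{LinkUp} = 245 − 4p_{LinkUp} + p_{NetOne} = 0 ⇒ p_{LinkUp} = 61.25 + 0.25p_{NetOne}.
At p_{NetOne} = 75: p_{LinkUp} = 61.25 + 0.25·75 = 80.

80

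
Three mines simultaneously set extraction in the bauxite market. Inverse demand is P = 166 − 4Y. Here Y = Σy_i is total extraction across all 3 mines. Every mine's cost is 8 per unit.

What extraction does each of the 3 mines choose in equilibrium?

9.875

A representative mine's profit is π_i = y_i(166 − 4Y) − 8y_i, with Y = y_i + Σ_{j≠i} y_j.
First-order condition: 158 − 8y_i − 4Σ_{j≠i} y_j = 0.
In a symmetric equilibrium every mine chooses the same y, so Σ_{j≠i} y_j = 2y. The condition becomes 158 − 16y = 0, giving y = 158/16 = 9.875.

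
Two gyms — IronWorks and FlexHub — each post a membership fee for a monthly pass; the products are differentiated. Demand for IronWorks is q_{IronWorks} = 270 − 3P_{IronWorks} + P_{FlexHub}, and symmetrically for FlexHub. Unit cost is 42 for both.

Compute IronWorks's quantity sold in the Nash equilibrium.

IronWorks's profit: π = (P_{IronWorks} − 42)(270 − 3P_{IronWorks} + P_{FlexHub}).
∂π/∂P_{IronWorks} = 396 − 6P_{IronWorks} + P_{FlexHub} = 0 ⇒ P_{IronWorks} = 66 + (1/6)P_{FlexHub}.
By symmetry P_{FlexHub} = P_{IronWorks}; substituting into the reaction function, (5/6)P_{IronWorks} = 66 and P_{IronWorks} = 79.2.
q_{IronWorks} = 270 − 3·79.2 + 79.2 = 111.6.

111.6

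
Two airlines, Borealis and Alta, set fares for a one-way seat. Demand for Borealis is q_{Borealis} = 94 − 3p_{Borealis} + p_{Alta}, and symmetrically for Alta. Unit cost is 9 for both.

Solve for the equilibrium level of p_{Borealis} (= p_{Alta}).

Borealis's profit: π = (p_{Borealis} − 9)(94 − 3p_{Borealis} + p_{Alta}).
∂π/∂p_{Borealis} = 121 − 6p_{Borealis} + p_{Alta} = 0 ⇒ p_{Borealis} = 121/6 + (1/6)p_{Alta}.
By symmetry p_{Alta} = p_{Borealis}; substituting into the reaction function, (5/6)p_{Borealis} = 121/6 and p_{Borealis} = 24.2.

24.2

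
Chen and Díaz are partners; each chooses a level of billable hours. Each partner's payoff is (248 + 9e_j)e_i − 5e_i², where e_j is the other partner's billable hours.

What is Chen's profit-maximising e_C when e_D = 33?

Chen's payoff is (248 + 9e_D)e_C − 5e_C².
∂π/∂e_C = 248 + 9e_D − 10e_C = 0, so e_C = 24.8 + 0.9e_D.
At e_D = 33: e_C = 24.8 + 0.9·33 = 54.5.

54.5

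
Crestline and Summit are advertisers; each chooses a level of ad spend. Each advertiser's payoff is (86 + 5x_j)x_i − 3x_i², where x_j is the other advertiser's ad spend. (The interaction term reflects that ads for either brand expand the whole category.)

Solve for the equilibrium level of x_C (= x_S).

86

Crestline's payoff is (86 + 5x_S)x_C − 3x_C².
∂π/∂x_C = 86 + 5x_S − 6x_C = 0, so x_C = 43/3 + (5/6)x_S.
Setting x_C = x_S in the reaction function: x_C = 43/3 + (5/6)x_C, so x_C = (43/3) / (1/6) = 86.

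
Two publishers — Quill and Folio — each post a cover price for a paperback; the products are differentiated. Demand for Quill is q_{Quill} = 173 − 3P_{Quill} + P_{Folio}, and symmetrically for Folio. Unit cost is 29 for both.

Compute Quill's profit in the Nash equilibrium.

1587

Quill's profit: π = (P_{Quill} − 29)(173 − 3P_{Quill} + P_{Folio}).
∂π/∂P_{Quill} = 260 − 6P_{Quill} + P_{Folio} = 0 ⇒ P_{Quill} = 130/3 + (1/6)P_{Folio}.
Setting P_{Quill} = P_{Folio} in the reaction function: P_{Quill} = 130/3 + (1/6)P_{Quill}, so P_{Quill} = (130/3) / (5/6) = 52.
q_{Quill} = 173 − 3·52 + 52 = 69.
Profit = (52 − 29)·69 = 1587.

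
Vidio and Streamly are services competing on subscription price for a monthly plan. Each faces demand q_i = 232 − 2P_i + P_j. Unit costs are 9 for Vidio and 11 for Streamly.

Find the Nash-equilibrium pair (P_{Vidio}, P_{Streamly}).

83.6, 84.4

Vidio's profit: π = (P_{Vidio} − 9)(232 − 2P_{Vidio} + P_{Streamly}).
∂π/∂P_{Vidio} = 250 − 4P_{Vidio} + P_{Streamly} = 0 ⇒ P_{Vidio} = 62.5 + 0.25P_{Streamly}.
Similarly P_{Streamly} = 63.5 + 0.25P_{Vidio}.
Plugging P_{Streamly} into Vidio's best response: P_{Vidio} = 62.5 + 0.25(63.5 + 0.25P_{Vidio}) ⇒ 0.9375P_{Vidio} = 78.375, so P_{Vidio} = 83.6.
Then P_{Streamly} = 63.5 + 0.25·83.6 = 84.4.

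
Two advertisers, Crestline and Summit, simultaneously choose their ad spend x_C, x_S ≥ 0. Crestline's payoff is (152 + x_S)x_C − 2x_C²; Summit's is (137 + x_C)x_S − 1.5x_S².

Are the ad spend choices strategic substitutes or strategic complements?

Expanding Crestline's payoff: 152x_C + x_Sx_C − 2x_C².
∂π/∂x_C = 152 + x_S − 4x_C = 0, so x_C = 38 + 0.25x_S.
The best-response slope dx_C/dx_S = 0.25 > 0: the reaction function is upward-sloping, so the choices are strategic complements.

strategic complements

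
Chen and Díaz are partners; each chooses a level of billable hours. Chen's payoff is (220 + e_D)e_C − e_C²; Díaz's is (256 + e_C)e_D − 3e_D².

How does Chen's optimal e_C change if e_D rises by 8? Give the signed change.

Expanding Chen's payoff: 220e_C + e_De_C − e_C².
∂π/∂e_C = 220 + e_D − 2e_C = 0, so e_C = 110 + 0.5e_D.
The reaction-function slope is 0.5, so an 8-unit rise in e_D moves e_C by 0.5 × 8 = 4. Chen's best response rises — the actions are strategic complements.

4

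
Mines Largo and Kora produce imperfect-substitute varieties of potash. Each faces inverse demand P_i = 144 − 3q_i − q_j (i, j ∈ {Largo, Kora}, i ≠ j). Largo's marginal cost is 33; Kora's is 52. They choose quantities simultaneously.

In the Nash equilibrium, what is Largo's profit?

Mine Largo's profit: π = q_{Largo}(144 − 3q_{Largo} − q_{Kora}) − 33q_{Largo}.
∂π/∂q_{Largo} = 111 − 6q_{Largo} − q_{Kora} = 0 ⇒ q_{Largo} = 18.5 − (1/6)q_{Kora}.
Similarly q_{Kora} = 46/3 − (1/6)q_{Largo}.
Substituting the second reaction function into the first: q_{Largo} = 18.5 − (1/6)(46/3 − (1/6)q_{Largo}), which gives (35/36)q_{Largo} = 287/18 ⇒ q_{Largo} = 16.4.
Then q_{Kora} = 46/3 − (1/6)·16.4 = 12.6.
P_{Largo} = 144 − 3·16.4 − 12.6 = 82.2.
Profit = (82.2 − 33)·16.4 = 806.88.

806.88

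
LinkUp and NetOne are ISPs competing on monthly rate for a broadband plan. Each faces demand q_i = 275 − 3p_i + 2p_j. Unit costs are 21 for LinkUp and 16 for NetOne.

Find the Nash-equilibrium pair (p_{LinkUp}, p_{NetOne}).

LinkUp's profit: π = (p_{LinkUp} − 21)(275 − 3p_{LinkUp} + 2p_{NetOne}).
∂π/∂p_{LinkUp} = 338 − 6p_{LinkUp} + 2p_{NetOne} = 0 ⇒ p_{LinkUp} = 169/3 + (1/3)p_{NetOne}.
Similarly p_{NetOne} = 323/6 + (1/3)p_{LinkUp}.
Substituting the second reaction function into the first: p_{LinkUp} = 169/3 + (1/3)(323/6 + (1/3)p_{LinkUp}), which gives (8/9)p_{LinkUp} = 1337/18 ⇒ p_{LinkUp} = 83.5625.
Then p_{NetOne} = 323/6 + (1/3)·83.5625 = 81.6875.

83.5625, 81.6875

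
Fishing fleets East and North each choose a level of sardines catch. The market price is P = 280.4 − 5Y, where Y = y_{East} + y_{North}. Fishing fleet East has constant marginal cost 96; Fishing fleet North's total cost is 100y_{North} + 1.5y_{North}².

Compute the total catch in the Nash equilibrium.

22.64

Fishing fleet East's profit: π = y_{East}(280.4 − 5(y_{East} + y_{North})) − 96y_{East}.
∂π/∂y_{East} = 184.4 − 10y_{East} − 5y_{North} = 0, so y_{East} = 18.44 − 0.5y_{North}.
For North: ∂π/∂y_{North} = 180.4 − 13y_{North} − 5y_{East} = 0 ⇒ y_{North} = 902/65 − (5/13)y_{East}.
Substituting the second reaction function into the first: y_{East} = 18.44 − 0.5(902/65 − (5/13)y_{East}), which gives (21/26)y_{East} = 3738/325 ⇒ y_{East} = 14.24.
Then y_{North} = 902/65 − (5/13)·14.24 = 8.4.
Total catch: 14.24 + 8.4 = 22.64.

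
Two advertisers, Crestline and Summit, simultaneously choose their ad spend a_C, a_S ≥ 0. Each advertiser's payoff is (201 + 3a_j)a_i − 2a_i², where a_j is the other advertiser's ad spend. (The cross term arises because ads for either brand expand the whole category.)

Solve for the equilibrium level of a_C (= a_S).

Crestline's payoff is (201 + 3a_S)a_C − 2a_C².
∂π/∂a_C = 201 + 3a_S − 4a_C = 0, so a_C = 50.25 + 0.75a_S.
Setting a_C = a_S in the reaction function: a_C = 50.25 + 0.75a_C, so a_C = 50.25 / 0.25 = 201.

201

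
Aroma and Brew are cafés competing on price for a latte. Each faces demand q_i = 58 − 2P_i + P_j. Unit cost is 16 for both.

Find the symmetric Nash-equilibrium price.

30

Aroma's profit: π = (P_{Aroma} − 16)(58 − 2P_{Aroma} + P_{Brew}).
∂π/∂P_{Aroma} = 90 − 4P_{Aroma} + P_{Brew} = 0 ⇒ P_{Aroma} = 22.5 + 0.25P_{Brew}.
Setting P_{Aroma} = P_{Brew} in the reaction function: P_{Aroma} = 22.5 + 0.25P_{Aroma}, so P_{Aroma} = 22.5 / 0.75 = 30.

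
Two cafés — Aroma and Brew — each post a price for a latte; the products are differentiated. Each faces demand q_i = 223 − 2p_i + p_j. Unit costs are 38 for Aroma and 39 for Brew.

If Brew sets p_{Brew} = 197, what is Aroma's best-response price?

124

Aroma's profit: π = (p_{Aroma} − 38)(223 − 2p_{Aroma} + p_{Brew}).
∂π/∂p_{Aroma} = 299 − 4p_{Aroma} + p_{Brew} = 0 ⇒ p_{Aroma} = 74.75 + 0.25p_{Brew}.
At p_{Brew} = 197: p_{Aroma} = 74.75 + 0.25·197 = 124.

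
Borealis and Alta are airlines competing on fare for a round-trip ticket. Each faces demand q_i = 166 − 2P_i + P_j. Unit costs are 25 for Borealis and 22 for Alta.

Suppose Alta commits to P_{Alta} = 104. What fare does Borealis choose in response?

80

Borealis's profit: π = (P_{Borealis} − 25)(166 − 2P_{Borealis} + P_{Alta}).
∂π/∂P_{Borealis} = 216 − 4P_{Borealis} + P_{Alta} = 0 ⇒ P_{Borealis} = 54 + 0.25P_{Alta}.
At P_{Alta} = 104: P_{Borealis} = 54 + 0.25·104 = 80.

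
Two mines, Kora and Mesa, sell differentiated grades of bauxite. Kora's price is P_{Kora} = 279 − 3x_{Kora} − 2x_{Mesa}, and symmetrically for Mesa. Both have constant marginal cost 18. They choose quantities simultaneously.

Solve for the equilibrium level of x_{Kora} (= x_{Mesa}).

32.625

Mine Kora's profit: π = x_{Kora}(279 − 3x_{Kora} − 2x_{Mesa}) − 18x_{Kora}.
∂π/∂x_{Kora} = 261 − 6x_{Kora} − 2x_{Mesa} = 0 ⇒ x_{Kora} = 43.5 − (1/3)x_{Mesa}.
The game is symmetric, so in equilibrium x_{Mesa} = x_{Kora}: the reaction function gives (4/3)x_{Kora} = 43.5, hence x_{Kora} = 32.625.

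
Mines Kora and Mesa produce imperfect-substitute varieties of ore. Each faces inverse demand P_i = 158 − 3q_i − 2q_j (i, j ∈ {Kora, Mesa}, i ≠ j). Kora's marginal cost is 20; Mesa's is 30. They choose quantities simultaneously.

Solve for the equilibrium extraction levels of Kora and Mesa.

Mine Kora's profit: π = q_{Kora}(158 − 3q_{Kora} − 2q_{Mesa}) − 20q_{Kora}.
∂π/∂q_{Kora} = 138 − 6q_{Kora} − 2q_{Mesa} = 0 ⇒ q_{Kora} = 23 − (1/3)q_{Mesa}.
Similarly q_{Mesa} = 64/3 − (1/3)q_{Kora}.
Solving the two reaction functions simultaneously: (1 − (−1/3)(−1/3))q_{Kora} = 23 − (1/3)·(64/3), so (8/9)q_{Kora} = 143/9 and q_{Kora} = 17.875.
Then q_{Mesa} = 64/3 − (1/3)·17.875 = 15.375.

17.875, 15.375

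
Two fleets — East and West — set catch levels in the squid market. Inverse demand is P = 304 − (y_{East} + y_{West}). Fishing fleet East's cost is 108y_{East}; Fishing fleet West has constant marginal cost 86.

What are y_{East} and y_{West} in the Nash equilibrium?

58, 80

Fishing fleet East's profit: π = y_{East}(304 − (y_{East} + y_{West})) − 108y_{East}.
∂π/∂y_{East} = 196 − 2y_{East} − y_{West} = 0, so y_{East} = 98 − 0.5y_{West}.
By the same steps for West: y_{West} = 109 − 0.5y_{East}.
Solving the two reaction functions simultaneously: (1 − (−0.5)(−0.5))y_{East} = 98 − 0.5·109, so 0.75y_{East} = 43.5 and y_{East} = 58.
Then y_{West} = 109 − 0.5·58 = 80.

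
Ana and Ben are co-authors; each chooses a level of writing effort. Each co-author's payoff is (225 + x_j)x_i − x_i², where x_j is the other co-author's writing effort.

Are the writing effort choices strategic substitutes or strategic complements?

strategic complements

Ana's payoff is (225 + x_B)x_A − x_A².
∂π/∂x_A = 225 + x_B − 2x_A = 0, so x_A = 112.5 + 0.5x_B.
The best-response slope dx_A/dx_B = 0.5 > 0: the reaction function is upward-sloping, so the choices are strategic complements.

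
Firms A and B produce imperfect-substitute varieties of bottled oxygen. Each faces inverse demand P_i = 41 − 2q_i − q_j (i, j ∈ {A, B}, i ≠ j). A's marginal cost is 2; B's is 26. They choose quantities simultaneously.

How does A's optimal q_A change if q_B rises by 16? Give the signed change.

Firm A's profit: π = q_A(41 − 2q_A − q_B) − 2q_A.
∂π/∂q_A = 39 − 4q_A − q_B = 0 ⇒ q_A = 9.75 − 0.25q_B.
The reaction-function slope is −0.25, so a 16-unit rise in q_B moves q_A by −0.25 × 16 = −4. A's best response falls — the actions are strategic substitutes.

-4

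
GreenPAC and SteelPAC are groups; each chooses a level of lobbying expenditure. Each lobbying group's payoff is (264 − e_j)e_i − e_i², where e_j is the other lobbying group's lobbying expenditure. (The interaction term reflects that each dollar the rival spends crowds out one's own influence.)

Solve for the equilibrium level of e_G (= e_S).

GreenPAC's payoff is (264 − e_S)e_G − e_G².
∂π/∂e_G = 264 − e_S − 2e_G = 0, so e_G = 132 − 0.5e_S.
By symmetry e_S = e_G; substituting into the reaction function, 1.5e_G = 132 and e_G = 88.

88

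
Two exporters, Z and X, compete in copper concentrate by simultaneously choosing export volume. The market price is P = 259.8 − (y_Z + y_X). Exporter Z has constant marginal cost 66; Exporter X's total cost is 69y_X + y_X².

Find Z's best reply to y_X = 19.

Exporter Z's profit: π = y_Z(259.8 − (y_Z + y_X)) − 66y_Z.
∂π/∂y_Z = 193.8 − 2y_Z − y_X = 0, so y_Z = 96.9 − 0.5y_X.
At y_X = 19: y_Z = 96.9 − 0.5·19 = 87.4.

87.4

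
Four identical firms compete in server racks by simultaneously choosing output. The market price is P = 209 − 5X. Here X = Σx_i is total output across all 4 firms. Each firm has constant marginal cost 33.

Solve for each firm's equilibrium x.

7.04

A representative firm's profit is π_i = x_i(209 − 5X) − 33x_i, with X = x_i + Σ_{j≠i} x_j.
First-order condition: 176 − 10x_i − 5Σ_{j≠i} x_j = 0.
With identical firms, set every x_j = x: then 176 − 10x − 15x = 0, i.e. x = 176/25 = 7.04.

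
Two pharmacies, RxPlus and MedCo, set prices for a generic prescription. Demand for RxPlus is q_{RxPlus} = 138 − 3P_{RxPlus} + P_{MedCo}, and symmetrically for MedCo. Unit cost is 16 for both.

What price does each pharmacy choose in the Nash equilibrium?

37.2

RxPlus's profit: π = (P_{RxPlus} − 16)(138 − 3P_{RxPlus} + P_{MedCo}).
∂π/∂P_{RxPlus} = 186 − 6P_{RxPlus} + P_{MedCo} = 0 ⇒ P_{RxPlus} = 31 + (1/6)P_{MedCo}.
Setting P_{RxPlus} = P_{MedCo} in the reaction function: P_{RxPlus} = 31 + (1/6)P_{RxPlus}, so P_{RxPlus} = 31 / (5/6) = 37.2.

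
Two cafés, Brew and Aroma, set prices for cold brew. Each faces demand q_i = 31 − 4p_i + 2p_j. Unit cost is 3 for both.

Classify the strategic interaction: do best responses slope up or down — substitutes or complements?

strategic complements

Brew's profit: π = (p_{Brew} − 3)(31 − 4p_{Brew} + 2p_{Aroma}).
∂π/∂p_{Brew} = 43 − 8p_{Brew} + 2p_{Aroma} = 0 ⇒ p_{Brew} = 5.375 + 0.25p_{Aroma}.
The best-response slope dp_{Brew}/dp_{Aroma} = 0.25 > 0: the reaction function is upward-sloping, so the choices are strategic complements.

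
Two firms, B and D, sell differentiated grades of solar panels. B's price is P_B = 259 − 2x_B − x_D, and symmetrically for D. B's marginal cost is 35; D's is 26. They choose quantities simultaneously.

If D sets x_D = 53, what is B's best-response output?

Firm B's profit: π = x_B(259 − 2x_B − x_D) − 35x_B.
∂π/∂x_B = 224 − 4x_B − x_D = 0 ⇒ x_B = 56 − 0.25x_D.
At x_D = 53: x_B = 56 − 0.25·53 = 42.75.

42.75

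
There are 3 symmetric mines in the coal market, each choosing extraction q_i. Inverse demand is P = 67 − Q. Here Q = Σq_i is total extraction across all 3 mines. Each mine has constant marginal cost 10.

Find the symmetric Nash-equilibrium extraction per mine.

A representative mine's profit is π_i = q_i(67 − Q) − 10q_i, with Q = q_i + Σ_{j≠i} q_j.
First-order condition: 57 − 2q_i − Σ_{j≠i} q_j = 0.
In a symmetric equilibrium every mine chooses the same q, so Σ_{j≠i} q_j = 2q. The condition becomes 57 − 4q = 0, giving q = 57/4 = 14.25.

14.25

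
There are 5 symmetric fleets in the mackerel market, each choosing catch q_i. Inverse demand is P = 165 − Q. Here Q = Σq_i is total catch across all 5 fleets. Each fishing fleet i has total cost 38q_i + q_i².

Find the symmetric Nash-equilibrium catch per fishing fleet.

A representative fishing fleet's profit is π_i = q_i(165 − Q) − 38q_i − q_i², with Q = q_i + Σ_{j≠i} q_j.
First-order condition: 127 − 4q_i − Σ_{j≠i} q_j = 0.
Imposing symmetry (q_j = q for all j) turns Σ_{j≠i} q_j into 4q, so 127 = 8q and q = 15.875.

15.875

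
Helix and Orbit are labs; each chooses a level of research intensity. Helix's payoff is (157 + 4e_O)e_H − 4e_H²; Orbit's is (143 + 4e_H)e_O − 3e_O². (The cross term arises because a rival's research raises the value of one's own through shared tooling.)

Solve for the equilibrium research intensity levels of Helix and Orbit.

Expanding Helix's payoff: 157e_H + 4e_Oe_H − 4e_H².
∂π/∂e_H = 157 + 4e_O − 8e_H = 0, so e_H = 19.625 + 0.5e_O.
Likewise for Orbit: e_O = 143/6 + (2/3)e_H.
Plugging e_O into Helix's best response: e_H = 19.625 + 0.5(143/6 + (2/3)e_H) ⇒ (2/3)e_H = 757/24, so e_H = 47.3125.
Then e_O = 143/6 + (2/3)·47.3125 = 55.375.

47.3125, 55.375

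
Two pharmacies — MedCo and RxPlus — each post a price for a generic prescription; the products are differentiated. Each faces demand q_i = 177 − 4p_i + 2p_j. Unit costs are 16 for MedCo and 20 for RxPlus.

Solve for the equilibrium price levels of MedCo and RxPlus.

MedCo's profit: π = (p_{MedCo} − 16)(177 − 4p_{MedCo} + 2p_{RxPlus}).
∂π/∂p_{MedCo} = 241 − 8p_{MedCo} + 2p_{RxPlus} = 0 ⇒ p_{MedCo} = 30.125 + 0.25p_{RxPlus}.
Similarly p_{RxPlus} = 32.125 + 0.25p_{MedCo}.
Plugging p_{RxPlus} into MedCo's best response: p_{MedCo} = 30.125 + 0.25(32.125 + 0.25p_{MedCo}) ⇒ 0.9375p_{MedCo} = 1221/32, so p_{MedCo} = 40.7.
Then p_{RxPlus} = 32.125 + 0.25·40.7 = 42.3.

40.7, 42.3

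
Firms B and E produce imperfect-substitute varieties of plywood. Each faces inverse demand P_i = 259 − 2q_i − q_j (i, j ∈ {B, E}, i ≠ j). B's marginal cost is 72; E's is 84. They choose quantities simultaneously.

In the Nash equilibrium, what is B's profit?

2918.48

Firm B's profit: π = q_B(259 − 2q_B − q_E) − 72q_B.
∂π/∂q_B = 187 − 4q_B − q_E = 0 ⇒ q_B = 46.75 − 0.25q_E.
Similarly q_E = 43.75 − 0.25q_B.
Plugging q_E into B's best response: q_B = 46.75 − 0.25(43.75 − 0.25q_B) ⇒ 0.9375q_B = 35.8125, so q_B = 38.2.
Then q_E = 43.75 − 0.25·38.2 = 34.2.
P_B = 259 − 2·38.2 − 34.2 = 148.4.
Profit = (148.4 − 72)·38.2 = 2918.48.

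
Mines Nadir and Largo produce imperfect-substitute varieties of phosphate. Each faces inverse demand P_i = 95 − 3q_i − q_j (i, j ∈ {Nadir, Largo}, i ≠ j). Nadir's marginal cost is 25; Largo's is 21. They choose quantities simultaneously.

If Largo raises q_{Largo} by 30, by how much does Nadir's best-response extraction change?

Mine Nadir's profit: π = q_{Nadir}(95 − 3q_{Nadir} − q_{Largo}) − 25q_{Nadir}.
∂π/∂q_{Nadir} = 70 − 6q_{Nadir} − q_{Largo} = 0 ⇒ q_{Nadir} = 35/3 − (1/6)q_{Largo}.
The reaction-function slope is −1/6, so a 30-unit rise in q_{Largo} moves q_{Nadir} by −1/6 × 30 = −5. Nadir's best response falls — the actions are strategic substitutes.

-5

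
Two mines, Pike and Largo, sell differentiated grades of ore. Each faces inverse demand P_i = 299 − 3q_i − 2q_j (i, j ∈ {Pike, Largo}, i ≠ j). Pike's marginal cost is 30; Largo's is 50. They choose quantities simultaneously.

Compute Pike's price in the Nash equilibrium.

134.625

Mine Pike's profit: π = q_{Pike}(299 − 3q_{Pike} − 2q_{Largo}) − 30q_{Pike}.
∂π/∂q_{Pike} = 269 − 6q_{Pike} − 2q_{Largo} = 0 ⇒ q_{Pike} = 269/6 − (1/3)q_{Largo}.
Similarly q_{Largo} = 41.5 − (1/3)q_{Pike}.
Plugging q_{Largo} into Pike's best response: q_{Pike} = 269/6 − (1/3)(41.5 − (1/3)q_{Pike}) ⇒ (8/9)q_{Pike} = 31, so q_{Pike} = 34.875.
Then q_{Largo} = 41.5 − (1/3)·34.875 = 29.875.
P_{Pike} = 299 − 3·34.875 − 2·29.875 = 134.625.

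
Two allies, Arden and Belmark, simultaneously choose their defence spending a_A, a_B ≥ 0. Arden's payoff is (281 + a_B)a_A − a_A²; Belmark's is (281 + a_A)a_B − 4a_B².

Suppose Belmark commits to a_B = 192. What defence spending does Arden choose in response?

236.5

Expanding Arden's payoff: 281a_A + a_Ba_A − a_A².
∂π/∂a_A = 281 + a_B − 2a_A = 0, so a_A = 140.5 + 0.5a_B.
At a_B = 192: a_A = 140.5 + 0.5·192 = 236.5.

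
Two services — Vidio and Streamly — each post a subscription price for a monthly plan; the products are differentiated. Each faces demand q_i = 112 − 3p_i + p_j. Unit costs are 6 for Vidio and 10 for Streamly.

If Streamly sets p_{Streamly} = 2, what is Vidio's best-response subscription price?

22

Vidio's profit: π = (p_{Vidio} − 6)(112 − 3p_{Vidio} + p_{Streamly}).
∂π/∂p_{Vidio} = 130 − 6p_{Vidio} + p_{Streamly} = 0 ⇒ p_{Vidio} = 65/3 + (1/6)p_{Streamly}.
At p_{Streamly} = 2: p_{Vidio} = 65/3 + (1/6)·2 = 22.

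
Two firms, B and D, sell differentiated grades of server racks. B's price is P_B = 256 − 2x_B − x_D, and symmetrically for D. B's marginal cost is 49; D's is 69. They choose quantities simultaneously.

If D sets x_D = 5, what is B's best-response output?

50.5

Firm B's profit: π = x_B(256 − 2x_B − x_D) − 49x_B.
∂π/∂x_B = 207 − 4x_B − x_D = 0 ⇒ x_B = 51.75 − 0.25x_D.
At x_D = 5: x_B = 51.75 − 0.25·5 = 50.5.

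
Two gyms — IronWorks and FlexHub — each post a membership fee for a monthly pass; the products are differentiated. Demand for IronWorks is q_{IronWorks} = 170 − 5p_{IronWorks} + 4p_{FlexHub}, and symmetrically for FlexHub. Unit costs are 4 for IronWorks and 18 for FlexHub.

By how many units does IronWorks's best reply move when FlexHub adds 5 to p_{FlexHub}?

2

IronWorks's profit: π = (p_{IronWorks} − 4)(170 − 5p_{IronWorks} + 4p_{FlexHub}).
∂π/∂p_{IronWorks} = 190 − 10p_{IronWorks} + 4p_{FlexHub} = 0 ⇒ p_{IronWorks} = 19 + 0.4p_{FlexHub}.
The reaction-function slope is 0.4, so a 5-unit rise in p_{FlexHub} moves p_{IronWorks} by 0.4 × 5 = 2. IronWorks's best response rises — the actions are strategic complements.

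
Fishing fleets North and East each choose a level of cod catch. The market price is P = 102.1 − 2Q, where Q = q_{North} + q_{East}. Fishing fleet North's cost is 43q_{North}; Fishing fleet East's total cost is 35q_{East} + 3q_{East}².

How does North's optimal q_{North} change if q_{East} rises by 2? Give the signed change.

-1

Fishing fleet North's profit: π = q_{North}(102.1 − 2(q_{North} + q_{East})) − 43q_{North}.
∂π/∂q_{North} = 59.1 − 4q_{North} − 2q_{East} = 0, so q_{North} = 14.775 − 0.5q_{East}.
The reaction-function slope is −0.5, so a 2-unit rise in q_{East} moves q_{North} by −0.5 × 2 = −1. North's best response falls — the actions are strategic substitutes.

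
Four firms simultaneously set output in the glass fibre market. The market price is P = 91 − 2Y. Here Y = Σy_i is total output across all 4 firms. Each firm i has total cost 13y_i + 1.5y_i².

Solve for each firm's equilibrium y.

6

A representative firm's profit is π_i = y_i(91 − 2Y) − 13y_i − 1.5y_i², with Y = y_i + Σ_{j≠i} y_j.
First-order condition: 78 − 7y_i − 2Σ_{j≠i} y_j = 0.
With identical firms, set every y_j = y: then 78 − 7y − 6y = 0, i.e. y = 78/13 = 6.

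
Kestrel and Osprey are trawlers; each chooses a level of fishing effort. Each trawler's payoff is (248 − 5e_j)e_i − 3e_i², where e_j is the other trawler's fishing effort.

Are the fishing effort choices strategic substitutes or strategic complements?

Kestrel's payoff is (248 − 5e_O)e_K − 3e_K².
∂π/∂e_K = 248 − 5e_O − 6e_K = 0, so e_K = 124/3 − (5/6)e_O.
The best-response slope de_K/de_O = −5/6 < 0: the reaction function is downward-sloping, so the choices are strategic substitutes.

strategic substitutes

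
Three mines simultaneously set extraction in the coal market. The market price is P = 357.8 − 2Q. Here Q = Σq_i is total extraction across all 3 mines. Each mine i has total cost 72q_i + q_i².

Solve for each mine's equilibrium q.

A representative mine's profit is π_i = q_i(357.8 − 2Q) − 72q_i − q_i², with Q = q_i + Σ_{j≠i} q_j.
First-order condition: 285.8 − 6q_i − 2Σ_{j≠i} q_j = 0.
With identical mines, set every q_j = q: then 285.8 − 6q − 4q = 0, i.e. q = 285.8/10 = 28.58.

28.58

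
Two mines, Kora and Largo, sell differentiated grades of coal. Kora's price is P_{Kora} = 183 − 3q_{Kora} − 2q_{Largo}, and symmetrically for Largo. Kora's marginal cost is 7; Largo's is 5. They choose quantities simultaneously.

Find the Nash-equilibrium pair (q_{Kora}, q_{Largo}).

Mine Kora's profit: π = q_{Kora}(183 − 3q_{Kora} − 2q_{Largo}) − 7q_{Kora}.
∂π/∂q_{Kora} = 176 − 6q_{Kora} − 2q_{Largo} = 0 ⇒ q_{Kora} = 88/3 − (1/3)q_{Largo}.
Similarly q_{Largo} = 89/3 − (1/3)q_{Kora}.
Solving the two reaction functions simultaneously: (1 − (−1/3)(−1/3))q_{Kora} = 88/3 − (1/3)·(89/3), so (8/9)q_{Kora} = 175/9 and q_{Kora} = 21.875.
Then q_{Largo} = 89/3 − (1/3)·21.875 = 22.375.

21.875, 22.375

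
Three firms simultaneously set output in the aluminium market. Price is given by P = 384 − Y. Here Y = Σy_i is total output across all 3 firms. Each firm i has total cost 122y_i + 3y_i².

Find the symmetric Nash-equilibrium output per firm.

26.2

A representative firm's profit is π_i = y_i(384 − Y) − 122y_i − 3y_i², with Y = y_i + Σ_{j≠i} y_j.
First-order condition: 262 − 8y_i − Σ_{j≠i} y_j = 0.
With identical firms, set every y_j = y: then 262 − 8y − 2y = 0, i.e. y = 262/10 = 26.2.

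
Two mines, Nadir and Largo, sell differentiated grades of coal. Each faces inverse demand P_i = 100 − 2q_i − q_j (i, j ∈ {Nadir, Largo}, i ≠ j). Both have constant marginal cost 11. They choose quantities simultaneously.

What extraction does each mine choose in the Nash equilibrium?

17.8

Mine Nadir's profit: π = q_{Nadir}(100 − 2q_{Nadir} − q_{Largo}) − 11q_{Nadir}.
∂π/∂q_{Nadir} = 89 − 4q_{Nadir} − q_{Largo} = 0 ⇒ q_{Nadir} = 22.25 − 0.25q_{Largo}.
By symmetry q_{Largo} = q_{Nadir}; substituting into the reaction function, 1.25q_{Nadir} = 22.25 and q_{Nadir} = 17.8.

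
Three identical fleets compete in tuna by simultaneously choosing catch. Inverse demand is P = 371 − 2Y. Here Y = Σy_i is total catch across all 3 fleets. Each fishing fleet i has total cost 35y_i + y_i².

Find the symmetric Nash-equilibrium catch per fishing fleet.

A representative fishing fleet's profit is π_i = y_i(371 − 2Y) − 35y_i − y_i², with Y = y_i + Σ_{j≠i} y_j.
First-order condition: 336 − 6y_i − 2Σ_{j≠i} y_j = 0.
Imposing symmetry (y_j = y for all j) turns Σ_{j≠i} y_j into 2y, so 336 = 10y and y = 33.6.

33.6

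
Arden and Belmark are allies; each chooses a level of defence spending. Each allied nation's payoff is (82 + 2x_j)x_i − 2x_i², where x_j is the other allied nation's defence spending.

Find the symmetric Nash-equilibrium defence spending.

Arden's payoff is (82 + 2x_B)x_A − 2x_A².
∂π/∂x_A = 82 + 2x_B − 4x_A = 0, so x_A = 20.5 + 0.5x_B.
Setting x_A = x_B in the reaction function: x_A = 20.5 + 0.5x_A, so x_A = 20.5 / 0.5 = 41.

41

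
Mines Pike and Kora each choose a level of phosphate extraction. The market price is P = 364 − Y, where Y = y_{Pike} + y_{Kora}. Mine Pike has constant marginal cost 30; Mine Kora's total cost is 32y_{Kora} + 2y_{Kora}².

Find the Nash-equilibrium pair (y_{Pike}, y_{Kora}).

Mine Pike's profit: π = y_{Pike}(364 − (y_{Pike} + y_{Kora})) − 30y_{Pike}.
∂π/∂y_{Pike} = 334 − 2y_{Pike} − y_{Kora} = 0, so y_{Pike} = 167 − 0.5y_{Kora}.
For Kora: ∂π/∂y_{Kora} = 332 − 6y_{Kora} − y_{Pike} = 0 ⇒ y_{Kora} = 166/3 − (1/6)y_{Pike}.
Plugging y_{Kora} into Pike's best response: y_{Pike} = 167 − 0.5(166/3 − (1/6)y_{Pike}) ⇒ (11/12)y_{Pike} = 418/3, so y_{Pike} = 152.
Then y_{Kora} = 166/3 − (1/6)·152 = 30.

152, 30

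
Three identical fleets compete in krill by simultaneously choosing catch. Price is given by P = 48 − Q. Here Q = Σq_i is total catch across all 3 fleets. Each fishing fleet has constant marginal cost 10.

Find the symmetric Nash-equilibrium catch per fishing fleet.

A representative fishing fleet's profit is π_i = q_i(48 − Q) − 10q_i, with Q = q_i + Σ_{j≠i} q_j.
First-order condition: 38 − 2q_i − Σ_{j≠i} q_j = 0.
Imposing symmetry (q_j = q for all j) turns Σ_{j≠i} q_j into 2q, so 38 = 4q and q = 9.5.

9.5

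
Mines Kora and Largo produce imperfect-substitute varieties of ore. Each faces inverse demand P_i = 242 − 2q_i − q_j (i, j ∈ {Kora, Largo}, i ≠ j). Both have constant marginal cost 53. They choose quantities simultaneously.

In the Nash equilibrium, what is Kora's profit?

Mine Kora's profit: π = q_{Kora}(242 − 2q_{Kora} − q_{Largo}) − 53q_{Kora}.
∂π/∂q_{Kora} = 189 − 4q_{Kora} − q_{Largo} = 0 ⇒ q_{Kora} = 47.25 − 0.25q_{Largo}.
The game is symmetric, so in equilibrium q_{Largo} = q_{Kora}: the reaction function gives 1.25q_{Kora} = 47.25, hence q_{Kora} = 37.8.
P_{Kora} = 242 − 2·37.8 − 37.8 = 128.6.
Profit = (128.6 − 53)·37.8 = 2857.68.

2857.68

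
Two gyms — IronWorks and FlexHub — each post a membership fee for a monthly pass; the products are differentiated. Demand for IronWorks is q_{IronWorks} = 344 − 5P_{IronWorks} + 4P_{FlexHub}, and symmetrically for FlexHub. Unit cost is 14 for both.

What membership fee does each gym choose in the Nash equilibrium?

IronWorks's profit: π = (P_{IronWorks} − 14)(344 − 5P_{IronWorks} + 4P_{FlexHub}).
∂π/∂P_{IronWorks} = 414 − 10P_{IronWorks} + 4P_{FlexHub} = 0 ⇒ P_{IronWorks} = 41.4 + 0.4P_{FlexHub}.
The game is symmetric, so in equilibrium P_{FlexHub} = P_{IronWorks}: the reaction function gives 0.6P_{IronWorks} = 41.4, hence P_{IronWorks} = 69.

69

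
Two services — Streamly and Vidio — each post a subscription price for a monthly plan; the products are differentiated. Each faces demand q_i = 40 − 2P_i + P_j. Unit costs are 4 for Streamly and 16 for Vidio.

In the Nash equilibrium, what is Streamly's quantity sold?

Streamly's profit: π = (P_{Streamly} − 4)(40 − 2P_{Streamly} + P_{Vidio}).
∂π/∂P_{Streamly} = 48 − 4P_{Streamly} + P_{Vidio} = 0 ⇒ P_{Streamly} = 12 + 0.25P_{Vidio}.
Similarly P_{Vidio} = 18 + 0.25P_{Streamly}.
Plugging P_{Vidio} into Streamly's best response: P_{Streamly} = 12 + 0.25(18 + 0.25P_{Streamly}) ⇒ 0.9375P_{Streamly} = 16.5, so P_{Streamly} = 17.6.
Then P_{Vidio} = 18 + 0.25·17.6 = 22.4.
q_{Streamly} = 40 − 2·17.6 + 22.4 = 27.2.

27.2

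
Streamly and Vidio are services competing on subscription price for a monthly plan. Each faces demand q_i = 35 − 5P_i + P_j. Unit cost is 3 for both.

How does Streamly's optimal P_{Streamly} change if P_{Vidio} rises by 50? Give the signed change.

5

Streamly's profit: π = (P_{Streamly} − 3)(35 − 5P_{Streamly} + P_{Vidio}).
∂π/∂P_{Streamly} = 50 − 10P_{Streamly} + P_{Vidio} = 0 ⇒ P_{Streamly} = 5 + 0.1P_{Vidio}.
The reaction-function slope is 0.1, so a 50-unit rise in P_{Vidio} moves P_{Streamly} by 0.1 × 50 = 5. Streamly's best response rises — the actions are strategic complements.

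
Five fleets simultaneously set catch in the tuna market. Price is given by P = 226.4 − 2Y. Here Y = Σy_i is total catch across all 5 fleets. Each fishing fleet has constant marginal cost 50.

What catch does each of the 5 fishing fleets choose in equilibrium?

A representative fishing fleet's profit is π_i = y_i(226.4 − 2Y) − 50y_i, with Y = y_i + Σ_{j≠i} y_j.
First-order condition: 176.4 − 4y_i − 2Σ_{j≠i} y_j = 0.
In a symmetric equilibrium every fishing fleet chooses the same y, so Σ_{j≠i} y_j = 4y. The condition becomes 176.4 − 12y = 0, giving y = 176.4/12 = 14.7.

14.7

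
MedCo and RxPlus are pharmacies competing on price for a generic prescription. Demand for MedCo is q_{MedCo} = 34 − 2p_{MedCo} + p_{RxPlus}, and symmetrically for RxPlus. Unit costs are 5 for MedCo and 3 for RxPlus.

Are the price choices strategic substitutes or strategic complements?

MedCo's profit: π = (p_{MedCo} − 5)(34 − 2p_{MedCo} + p_{RxPlus}).
∂π/∂p_{MedCo} = 44 − 4p_{MedCo} + p_{RxPlus} = 0 ⇒ p_{MedCo} = 11 + 0.25p_{RxPlus}.
The best-response slope dp_{MedCo}/dp_{RxPlus} = 0.25 > 0: the reaction function is upward-sloping, so the choices are strategic complements.

strategic complements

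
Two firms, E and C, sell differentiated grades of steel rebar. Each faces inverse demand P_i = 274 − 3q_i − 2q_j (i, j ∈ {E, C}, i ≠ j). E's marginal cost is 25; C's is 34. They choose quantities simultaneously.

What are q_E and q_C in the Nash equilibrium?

31.6875, 29.4375

Firm E's profit: π = q_E(274 − 3q_E − 2q_C) − 25q_E.
∂π/∂q_E = 249 − 6q_E − 2q_C = 0 ⇒ q_E = 41.5 − (1/3)q_C.
Similarly q_C = 40 − (1/3)q_E.
Plugging q_C into E's best response: q_E = 41.5 − (1/3)(40 − (1/3)q_E) ⇒ (8/9)q_E = 169/6, so q_E = 31.6875.
Then q_C = 40 − (1/3)·31.6875 = 29.4375.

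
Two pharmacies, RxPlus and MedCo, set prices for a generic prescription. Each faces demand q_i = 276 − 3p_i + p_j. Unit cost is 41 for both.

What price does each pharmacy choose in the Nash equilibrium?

79.8

RxPlus's profit: π = (p_{RxPlus} − 41)(276 − 3p_{RxPlus} + p_{MedCo}).
∂π/∂p_{RxPlus} = 399 − 6p_{RxPlus} + p_{MedCo} = 0 ⇒ p_{RxPlus} = 66.5 + (1/6)p_{MedCo}.
By symmetry p_{MedCo} = p_{RxPlus}; substituting into the reaction function, (5/6)p_{RxPlus} = 66.5 and p_{RxPlus} = 79.8.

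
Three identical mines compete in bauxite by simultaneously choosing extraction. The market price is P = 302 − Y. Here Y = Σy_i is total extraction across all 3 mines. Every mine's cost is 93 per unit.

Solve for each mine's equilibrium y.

A representative mine's profit is π_i = y_i(302 − Y) − 93y_i, with Y = y_i + Σ_{j≠i} y_j.
First-order condition: 209 − 2y_i − Σ_{j≠i} y_j = 0.
Imposing symmetry (y_j = y for all j) turns Σ_{j≠i} y_j into 2y, so 209 = 4y and y = 52.25.

52.25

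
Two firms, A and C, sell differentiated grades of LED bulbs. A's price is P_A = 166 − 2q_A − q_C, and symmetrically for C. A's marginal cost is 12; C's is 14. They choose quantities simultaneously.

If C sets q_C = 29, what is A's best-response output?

Firm A's profit: π = q_A(166 − 2q_A − q_C) − 12q_A.
∂π/∂q_A = 154 − 4q_A − q_C = 0 ⇒ q_A = 38.5 − 0.25q_C.
At q_C = 29: q_A = 38.5 − 0.25·29 = 31.25.

31.25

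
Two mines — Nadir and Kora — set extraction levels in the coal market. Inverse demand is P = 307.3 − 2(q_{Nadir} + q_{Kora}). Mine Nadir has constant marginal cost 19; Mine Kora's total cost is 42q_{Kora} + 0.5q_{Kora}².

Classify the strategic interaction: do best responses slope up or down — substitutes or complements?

Mine Nadir's profit: π = q_{Nadir}(307.3 − 2(q_{Nadir} + q_{Kora})) − 19q_{Nadir}.
∂π/∂q_{Nadir} = 288.3 − 4q_{Nadir} − 2q_{Kora} = 0, so q_{Nadir} = 72.075 − 0.5q_{Kora}.
The best-response slope dq_{Nadir}/dq_{Kora} = −0.5 < 0: the reaction function is downward-sloping, so the choices are strategic substitutes.

strategic substitutes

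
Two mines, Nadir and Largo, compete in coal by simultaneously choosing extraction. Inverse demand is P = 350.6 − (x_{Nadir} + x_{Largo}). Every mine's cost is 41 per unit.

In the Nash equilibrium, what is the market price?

Mine Nadir's profit: π = x_{Nadir}(350.6 − (x_{Nadir} + x_{Largo})) − 41x_{Nadir}.
∂π/∂x_{Nadir} = 309.6 − 2x_{Nadir} − x_{Largo} = 0, so x_{Nadir} = 154.8 − 0.5x_{Largo}.
Setting x_{Nadir} = x_{Largo} in the reaction function: x_{Nadir} = 154.8 − 0.5x_{Nadir}, so x_{Nadir} = 154.8 / 1.5 = 103.2.
Equilibrium price: P = 350.6 − 206.4 = 144.2.

144.2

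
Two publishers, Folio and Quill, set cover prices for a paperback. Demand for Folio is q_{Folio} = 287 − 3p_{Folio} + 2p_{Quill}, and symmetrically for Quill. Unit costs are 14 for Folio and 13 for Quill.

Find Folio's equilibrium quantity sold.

Folio's profit: π = (p_{Folio} − 14)(287 − 3p_{Folio} + 2p_{Quill}).
∂π/∂p_{Folio} = 329 − 6p_{Folio} + 2p_{Quill} = 0 ⇒ p_{Folio} = 329/6 + (1/3)p_{Quill}.
Similarly p_{Quill} = 163/3 + (1/3)p_{Folio}.
Substituting the second reaction function into the first: p_{Folio} = 329/6 + (1/3)(163/3 + (1/3)p_{Folio}), which gives (8/9)p_{Folio} = 1313/18 ⇒ p_{Folio} = 82.0625.
Then p_{Quill} = 163/3 + (1/3)·82.0625 = 81.6875.
q_{Folio} = 287 − 3·82.0625 + 2·81.6875 = 204.1875.

204.1875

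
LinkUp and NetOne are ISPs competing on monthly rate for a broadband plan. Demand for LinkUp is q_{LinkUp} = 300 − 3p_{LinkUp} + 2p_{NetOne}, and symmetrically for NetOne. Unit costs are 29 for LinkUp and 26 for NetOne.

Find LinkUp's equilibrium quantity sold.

LinkUp's profit: π = (p_{LinkUp} − 29)(300 − 3p_{LinkUp} + 2p_{NetOne}).
∂π/∂p_{LinkUp} = 387 − 6p_{LinkUp} + 2p_{NetOne} = 0 ⇒ p_{LinkUp} = 64.5 + (1/3)p_{NetOne}.
Similarly p_{NetOne} = 63 + (1/3)p_{LinkUp}.
Plugging p_{NetOne} into LinkUp's best response: p_{LinkUp} = 64.5 + (1/3)(63 + (1/3)p_{LinkUp}) ⇒ (8/9)p_{LinkUp} = 85.5, so p_{LinkUp} = 96.1875.
Then p_{NetOne} = 63 + (1/3)·96.1875 = 95.0625.
q_{LinkUp} = 300 − 3·96.1875 + 2·95.0625 = 201.5625.

201.5625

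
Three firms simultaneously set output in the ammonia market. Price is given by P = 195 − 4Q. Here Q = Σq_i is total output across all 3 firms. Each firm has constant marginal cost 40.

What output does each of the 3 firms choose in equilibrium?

9.6875

A representative firm's profit is π_i = q_i(195 − 4Q) − 40q_i, with Q = q_i + Σ_{j≠i} q_j.
First-order condition: 155 − 8q_i − 4Σ_{j≠i} q_j = 0.
With identical firms, set every q_j = q: then 155 − 8q − 8q = 0, i.e. q = 155/16 = 9.6875.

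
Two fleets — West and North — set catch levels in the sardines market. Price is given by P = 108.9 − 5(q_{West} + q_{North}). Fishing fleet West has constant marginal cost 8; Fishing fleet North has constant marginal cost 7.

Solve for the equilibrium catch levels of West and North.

Fishing fleet West's profit: π = q_{West}(108.9 − 5(q_{West} + q_{North})) − 8q_{West}.
∂π/∂q_{West} = 100.9 − 10q_{West} − 5q_{North} = 0, so q_{West} = 10.09 − 0.5q_{North}.
By the same steps for North: q_{North} = 10.19 − 0.5q_{West}.
Plugging q_{North} into West's best response: q_{West} = 10.09 − 0.5(10.19 − 0.5q_{West}) ⇒ 0.75q_{West} = 4.995, so q_{West} = 6.66.
Then q_{North} = 10.19 − 0.5·6.66 = 6.86.

6.66, 6.86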